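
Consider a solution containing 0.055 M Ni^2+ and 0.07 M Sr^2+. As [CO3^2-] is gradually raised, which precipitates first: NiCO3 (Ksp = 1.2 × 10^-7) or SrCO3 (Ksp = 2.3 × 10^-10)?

Each salt begins to precipitate when Q = Ksp, i.e. when [CO3^2-] reaches its threshold.
For NiCO3: 1.2 × 10^-7 = 0.055 × [CO3^2-]  ⇒  [CO3^2-] = 2.2 × 10^-6 M.
For SrCO3: 2.3 × 10^-10 = 0.07 × [CO3^2-]  ⇒  [CO3^2-] = 3.3 x 10^-9 M.
The salt with the lower threshold [CO3^2-] precipitates first: SrCO3.

SrCO3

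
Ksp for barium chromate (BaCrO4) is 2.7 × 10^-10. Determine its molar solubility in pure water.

BaCrO4(s) ⇌ Ba^2+(aq) + CrO4^2-(aq)
Ksp = [Ba^2+][CrO4^2-]
For each mole of BaCrO4 that dissolves: [Ba^2+] = s, [CrO4^2-] = s.
Ksp = s × s = s^2
s = (2.7 × 10^-10)^(1/2) = 1.6 × 10^-5 M

1.6e-5 M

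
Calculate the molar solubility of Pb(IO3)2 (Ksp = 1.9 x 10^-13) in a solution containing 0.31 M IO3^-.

2.0 × 10^-12 M

Pb(IO3)2(s) ⇌ Pb^2+ + 2 IO3^-
Ksp = [Pb^2+][IO3^-]^2
If s mol/L dissolves here, [Pb^2+] = s, [IO3^-] = 0.31 + 2s ≈ 0.31 (since the IO3^- already present dominates).
Ksp ≈ s × (0.31)^2
s = 2.0 × 10^-12 M
Check: 2s = 4.0 x 10^-12 ≪ 0.31, so the approximation is valid.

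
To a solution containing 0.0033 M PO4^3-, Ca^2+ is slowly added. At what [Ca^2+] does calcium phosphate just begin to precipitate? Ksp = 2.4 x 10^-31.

Ca3(PO4)2(s) ⇌ 3 Ca^2+(aq) + 2 PO4^3-(aq)
Ksp = [Ca^2+]^3[PO4^3-]^2
Precipitation begins when Q = Ksp. With [PO4^3-] = 0.0033 M:
2.4 x 10^-31 = (0.0033)^2 × [Ca^2+]^3
[Ca^2+] = (2.4 x 10^-31 / 1.09 × 10^-5)^(1/3) = 2.8 x 10^-9 M

2.8e-9 M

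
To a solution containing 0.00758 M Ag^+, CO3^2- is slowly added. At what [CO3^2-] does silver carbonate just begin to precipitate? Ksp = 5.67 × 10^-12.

9.87 × 10^-8 M

Ag2CO3(s) <=> 2 Ag^+ + CO3^2-
Ksp = [Ag^+]^2[CO3^2-]
Precipitation begins when Q = Ksp. With [Ag^+] = 0.00758 M:
5.67 × 10^-12 = (0.00758)^2 × [CO3^2-]
[CO3^2-] = (5.67 × 10^-12 / 5.746 x 10^-5) = 9.87 × 10^-8 M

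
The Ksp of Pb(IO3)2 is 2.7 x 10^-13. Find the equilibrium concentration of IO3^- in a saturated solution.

[IO3^-] = 8.1e-5 M

Pb(IO3)2(s) ⇌ Pb^2+ + 2 IO3^-
Ksp = [Pb^2+][IO3^-]^2
If s mol/L of Pb(IO3)2 dissolves, [Pb^2+] = s and [IO3^-] = 2s.
Substituting: Ksp = s(2s)^2 = 4s^3
s^3 = 2.7 x 10^-13 / 4, so s = 4.07 × 10^-5 M
[IO3^-] = 2s = 8.1 × 10^-5 M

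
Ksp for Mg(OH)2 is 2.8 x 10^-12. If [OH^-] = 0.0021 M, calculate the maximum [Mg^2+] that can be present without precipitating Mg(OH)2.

[Mg^2+] = 6.3e-7 M

Mg(OH)2(s) ⇌ Mg^2+(aq) + 2 OH^-(aq)
Ksp = [Mg^2+][OH^-]^2
Precipitation begins when Q = Ksp. With [OH^-] = 0.0021 M:
2.8 x 10^-12 = (0.0021)^2 × [Mg^2+]
[Mg^2+] = (2.8 x 10^-12 / 4.41 x 10^-6) = 6.3 x 10^-7 M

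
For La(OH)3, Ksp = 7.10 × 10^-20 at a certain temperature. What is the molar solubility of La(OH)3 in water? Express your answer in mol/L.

La(OH)3(s) ⇌ La^3+(aq) + 3 OH^-(aq)
Ksp = [La^3+][OH^-]^3
For each mole of La(OH)3 that dissolves: [La^3+] = s, [OH^-] = 3s.
Ksp = s(3s)^3 = 27s^4
s = (7.10 × 10^-20 / 27)^(1/4) = 7.16 x 10^-6 M

s ≈ 7.16e-6 M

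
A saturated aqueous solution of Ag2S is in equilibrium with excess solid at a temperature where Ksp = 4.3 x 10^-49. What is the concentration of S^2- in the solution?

[S^2-] ≈ 4.8 × 10^-17 M

Ag2S(s) ⇌ 2 Ag^+(aq) + S^2-(aq)
Ksp = [Ag^+]^2[S^2-]
For each mole of Ag2S that dissolves: [Ag^+] = 2s, [S^2-] = s.
Substituting: Ksp = (2s)^2s = 4s^3
s^3 = 4.3 x 10^-49 / 4, so s = 4.75 × 10^-17 M
[S^2-] = s = 4.8 × 10^-17 M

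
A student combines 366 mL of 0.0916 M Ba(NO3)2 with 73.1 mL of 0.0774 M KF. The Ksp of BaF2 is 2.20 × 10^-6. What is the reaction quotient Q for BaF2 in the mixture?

Total volume = 366 + 73.1 = 439.1 mL.
[Ba^2+] = 9.16 x 10^-2 × (366/439.1) = 7.635 × 10^-2 M
[F^-] = 7.74 × 10^-2 × (73.1/439.1) = 1.289 × 10^-2 M
BaF2(s) ⇌ Ba^2+ + 2 F^-, so Q = [Ba^2+][F^-]^2
Q = (7.635 × 10^-2)(1.289 × 10^-2)^2 = 1.27 x 10^-5
Q > Ksp, so BaF2 will precipitate.

Q = 1.27 × 10^-5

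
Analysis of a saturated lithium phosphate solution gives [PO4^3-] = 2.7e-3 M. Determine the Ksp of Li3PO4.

1.4e-9

Li3PO4(s) <=> 3 Li^+(aq) + PO4^3-(aq)
Stoichiometry gives [Li^+] = (3/1)[PO4^3-] = 8.10 × 10^-3 M.
Ksp = [Li^+]^3[PO4^3-]
Ksp = (8.10 × 10^-3)^3 × 2.7 x 10^-3 = 1.4 x 10^-9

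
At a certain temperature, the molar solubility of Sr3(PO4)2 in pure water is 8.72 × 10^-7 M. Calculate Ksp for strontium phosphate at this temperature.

Sr3(PO4)2(s) <=> 3 Sr^2+(aq) + 2 PO4^3-(aq)
Let s = molar solubility. Then [Sr^2+] = 3s and [PO4^3-] = 2s.
Ksp = [Sr^2+]^3[PO4^3-]^2
So Ksp = (3s)^3 × (2s)^2 = 108s^5
With s = 8.72 x 10^-7: Ksp = 5.45 x 10^-29

Ksp ≈ 5.45 x 10^-29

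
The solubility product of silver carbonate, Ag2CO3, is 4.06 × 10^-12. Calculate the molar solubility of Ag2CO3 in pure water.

s = 1.00 x 10^-4 M

Ag2CO3(s) ⇌ 2 Ag^+(aq) + CO3^2-(aq)
Ksp = [Ag^+]^2[CO3^2-]
If s mol/L of Ag2CO3 dissolves, [Ag^+] = 2s and [CO3^2-] = s.
So Ksp = (2s)^2 × s = 4s^3
Solving, s = (4.06 × 10^-12/4)^(1/3) = 1.00 × 10^-4 M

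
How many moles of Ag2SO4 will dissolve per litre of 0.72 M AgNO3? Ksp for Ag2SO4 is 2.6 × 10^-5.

s = 5.0 × 10^-5 M

Ag2SO4(s) ⇌ 2 Ag^+(aq) + SO4^2-(aq)
Ksp = [Ag^+]^2[SO4^2-]
Let s = moles of Ag2SO4 that dissolve per litre. [Ag^+] = 0.72 + 2s ≈ 0.72, [SO4^2-] = s (common-ion effect: Ag^+ is already 0.72 M).
Ksp ≈ (0.72)^2 × s
s = 5.0 × 10^-5 M
Check: 2s = 1.0 × 10^-4 ≪ 0.72, so the approximation is valid.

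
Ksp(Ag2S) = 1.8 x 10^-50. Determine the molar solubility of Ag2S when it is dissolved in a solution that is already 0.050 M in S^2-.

Ag2S(s) ⇌ 2 Ag^+(aq) + S^2-(aq)
Ksp = [Ag^+]^2[S^2-]
Let s be the molar solubility in this solution. [Ag^+] = 2s, [S^2-] = 0.050 + s ≈ 0.050 (since the S^2- already present dominates).
Ksp ≈ (2s)^2 × 0.050
s = 3.0 × 10^-25 M
Check: s = 3.0 x 10^-25 ≪ 0.050, so the approximation is valid.

s ≈ 3.0e-25 M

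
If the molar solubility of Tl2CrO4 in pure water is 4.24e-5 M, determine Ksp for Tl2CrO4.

3.05e-13

Tl2CrO4(s) ⇌ 2 Tl^+(aq) + CrO4^2-(aq)
With molar solubility s: [Tl^+] = 2s, [CrO4^2-] = s.
Ksp = [Tl^+]^2[CrO4^2-]
So Ksp = (2s)^2 × s = 4s^3
With s = 4.24 × 10^-5: Ksp = 3.05 x 10^-13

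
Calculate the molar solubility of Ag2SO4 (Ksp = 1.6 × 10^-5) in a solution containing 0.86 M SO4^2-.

Ag2SO4(s) ⇌ 2 Ag^+(aq) + SO4^2-(aq)
Ksp = [Ag^+]^2[SO4^2-]
Let s be the molar solubility in this solution. [Ag^+] = 2s, [SO4^2-] = 0.86 + s ≈ 0.86 (common-ion effect: SO4^2- is already 0.86 M).
Ksp ≈ (2s)^2 × 0.86
s = 2.2 x 10^-3 M
Check: s = 2.2 × 10^-3 ≪ 0.86, so the approximation is valid.

s ≈ 2.2e-3 M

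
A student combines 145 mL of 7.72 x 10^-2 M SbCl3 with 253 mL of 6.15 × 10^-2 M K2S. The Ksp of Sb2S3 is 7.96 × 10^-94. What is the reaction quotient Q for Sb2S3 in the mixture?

4.73 × 10^-8

Total volume = 145 + 253 = 398 mL.
[Sb^3+] = 7.72 × 10^-2 × (145/398) = 2.813 x 10^-2 M
[S^2-] = 6.15 × 10^-2 × (253/398) = 3.909 x 10^-2 M
Sb2S3(s) ⇌ 2 Sb^3+ + 3 S^2-, so Q = [Sb^3+]^2[S^2-]^3
Q = (2.813 × 10^-2)^2(3.909 x 10^-2)^3 = 4.73 × 10^-8
Q > Ksp, so Sb2S3 will precipitate.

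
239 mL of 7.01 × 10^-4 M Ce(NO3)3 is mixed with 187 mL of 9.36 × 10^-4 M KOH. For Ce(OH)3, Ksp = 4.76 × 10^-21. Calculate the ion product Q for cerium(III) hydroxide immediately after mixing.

Q ≈ 2.73 × 10^-14

Total volume = 239 + 187 = 426 mL.
[Ce^3+] = 7.01 x 10^-4 × (239/426) = 3.933 x 10^-4 M
[OH^-] = 9.36 x 10^-4 × (187/426) = 4.109 × 10^-4 M
Ce(OH)3(s) ⇌ Ce^3+ + 3 OH^-, so Q = [Ce^3+][OH^-]^3
Q = (3.933 × 10^-4)(4.109 × 10^-4)^3 = 2.73 x 10^-14
Q > Ksp, so Ce(OH)3 will precipitate.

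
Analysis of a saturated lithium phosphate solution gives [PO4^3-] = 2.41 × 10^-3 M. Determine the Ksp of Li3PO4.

Li3PO4(s) ⇌ 3 Li^+ + PO4^3-
Stoichiometry gives [Li^+] = (3/1)[PO4^3-] = 7.230 x 10^-3 M.
Ksp = [Li^+]^3[PO4^3-]
Ksp = (7.230 × 10^-3)^3 × 2.41 x 10^-3 = 9.11 × 10^-10

Ksp = 9.11e-10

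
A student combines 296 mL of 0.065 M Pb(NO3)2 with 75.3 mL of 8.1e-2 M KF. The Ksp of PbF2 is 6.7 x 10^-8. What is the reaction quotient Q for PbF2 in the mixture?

Q ≈ 1.4 x 10^-5

Total volume = 296 + 75.3 = 371.3 mL.
[Pb^2+] = 6.5 × 10^-2 × (296/371.3) = 5.18 × 10^-2 M
[F^-] = 8.1 x 10^-2 × (75.3/371.3) = 1.64 × 10^-2 M
PbF2(s) ⇌ Pb^2+ + 2 F^-, so Q = [Pb^2+][F^-]^2
Q = (5.18 × 10^-2)(1.64 × 10^-2)^2 = 1.4 x 10^-5
Q > Ksp, so PbF2 will precipitate.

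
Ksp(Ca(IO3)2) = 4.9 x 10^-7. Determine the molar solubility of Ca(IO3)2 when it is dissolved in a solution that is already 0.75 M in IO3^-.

Ca(IO3)2(s) ⇌ Ca^2+(aq) + 2 IO3^-(aq)
Ksp = [Ca^2+][IO3^-]^2
Let s = moles of Ca(IO3)2 that dissolve per litre. [Ca^2+] = s, [IO3^-] = 0.75 + 2s ≈ 0.75 (Ksp is small, so little additional dissolves).
Ksp ≈ s × (0.75)^2
s = 8.7 × 10^-7 M
Check: 2s = 1.7 × 10^-6 ≪ 0.75, so the approximation is valid.

s = 8.7 × 10^-7 M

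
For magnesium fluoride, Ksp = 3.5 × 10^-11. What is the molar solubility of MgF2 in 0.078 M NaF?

s = 5.8 × 10^-9 M

MgF2(s) <=> Mg^2+ + 2 F^-
Ksp = [Mg^2+][F^-]^2
Let s = moles of MgF2 that dissolve per litre. [Mg^2+] = s, [F^-] = 0.078 + 2s ≈ 0.078 (common-ion effect: F^- is already 0.078 M).
Ksp ≈ s × (0.078)^2
s = 5.8 x 10^-9 M
Check: 2s = 1.2 x 10^-8 ≪ 0.078, so the approximation is valid.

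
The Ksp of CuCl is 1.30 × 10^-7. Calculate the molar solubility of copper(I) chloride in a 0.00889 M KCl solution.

CuCl(s) ⇌ Cu^+(aq) + Cl^-(aq)
Ksp = [Cu^+][Cl^-]
Let s be the molar solubility in this solution. [Cu^+] = s, [Cl^-] = 0.00889 + s ≈ 0.00889 (since Cl^- from KCl dominates).
Ksp ≈ s × 0.00889
s = 1.46 × 10^-5 M
Check: s = 1.5 × 10^-5 ≪ 0.00889, so the approximation is valid.

s = 1.46e-5 M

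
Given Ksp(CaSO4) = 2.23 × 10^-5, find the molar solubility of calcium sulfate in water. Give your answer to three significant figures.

4.72 × 10^-3 M

CaSO4(s) <=> Ca^2+ + SO4^2-
Ksp = [Ca^2+][SO4^2-]
Let s = molar solubility. Then [Ca^2+] = s and [SO4^2-] = s.
Ksp = s^2
s = √(2.23 × 10^-5) = 4.72 x 10^-3 M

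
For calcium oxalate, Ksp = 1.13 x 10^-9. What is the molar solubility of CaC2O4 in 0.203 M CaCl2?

5.57 x 10^-9 M

CaC2O4(s) ⇌ Ca^2+(aq) + C2O4^2-(aq)
Ksp = [Ca^2+][C2O4^2-]
Let s = moles of CaC2O4 that dissolve per litre. [Ca^2+] = 0.203 + s ≈ 0.203, [C2O4^2-] = s (Ksp is small, so little additional dissolves).
Ksp ≈ 0.203 × s
s = 5.57 x 10^-9 M
Check: s = 5.6 x 10^-9 ≪ 0.203, so the approximation is valid.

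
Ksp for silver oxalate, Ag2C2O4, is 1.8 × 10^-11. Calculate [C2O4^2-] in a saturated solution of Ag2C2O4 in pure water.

[C2O4^2-] = 1.7e-4 M

Ag2C2O4(s) <=> 2 Ag^+(aq) + C2O4^2-(aq)
Ksp = [Ag^+]^2[C2O4^2-]
With molar solubility s: [Ag^+] = 2s, [C2O4^2-] = s.
So Ksp = (2s)^2 × s = 4s^3
s = (1.8 × 10^-11 / 4)^(1/3) = 1.65 × 10^-4 M
[C2O4^2-] = s = 1.7 × 10^-4 M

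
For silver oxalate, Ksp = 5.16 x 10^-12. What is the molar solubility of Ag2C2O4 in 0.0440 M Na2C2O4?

5.41 × 10^-6 M

Ag2C2O4(s) ⇌ 2 Ag^+ + C2O4^2-
Ksp = [Ag^+]^2[C2O4^2-]
If s mol/L dissolves here, [Ag^+] = 2s, [C2O4^2-] = 0.0440 + s ≈ 0.0440 (common-ion effect: C2O4^2- is already 0.0440 M).
Ksp ≈ (2s)^2 × 0.0440
s = 5.41 × 10^-6 M
Check: s = 5.4 × 10^-6 ≪ 0.0440, so the approximation is valid.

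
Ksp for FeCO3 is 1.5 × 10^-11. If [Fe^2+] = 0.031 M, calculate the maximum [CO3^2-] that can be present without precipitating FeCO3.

FeCO3(s) ⇌ Fe^2+(aq) + CO3^2-(aq)
Ksp = [Fe^2+][CO3^2-]
Precipitation begins when Q = Ksp. With [Fe^2+] = 0.031 M:
1.5 × 10^-11 = (0.031) × [CO3^2-]
[CO3^2-] = (1.5 × 10^-11 / 3.1 × 10^-2) = 4.8 × 10^-10 M

[CO3^2-] ≈ 4.8 × 10^-10 M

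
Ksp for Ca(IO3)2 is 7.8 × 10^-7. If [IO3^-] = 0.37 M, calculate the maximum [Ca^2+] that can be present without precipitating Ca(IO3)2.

Ca(IO3)2(s) <=> Ca^2+(aq) + 2 IO3^-(aq)
Ksp = [Ca^2+][IO3^-]^2
Precipitation begins when Q = Ksp. With [IO3^-] = 0.37 M:
7.8 × 10^-7 = (0.37)^2 × [Ca^2+]
[Ca^2+] = (7.8 × 10^-7 / 1.37 × 10^-1) = 5.7 × 10^-6 M

[Ca^2+] ≈ 5.7 × 10^-6 M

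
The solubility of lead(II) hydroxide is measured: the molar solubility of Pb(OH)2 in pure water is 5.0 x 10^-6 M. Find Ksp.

5.0 × 10^-16

Pb(OH)2(s) ⇌ Pb^2+(aq) + 2 OH^-(aq)
With molar solubility s: [Pb^2+] = s, [OH^-] = 2s.
Ksp = [Pb^2+][OH^-]^2
Substituting: Ksp = s(2s)^2 = 4s^3
Ksp = 4 × (5.0 × 10^-6)^3 = 5.0 × 10^-16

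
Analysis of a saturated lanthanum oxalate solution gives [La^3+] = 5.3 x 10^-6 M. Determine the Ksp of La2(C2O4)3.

La2(C2O4)3(s) <=> 2 La^3+ + 3 C2O4^2-
Stoichiometry gives [C2O4^2-] = (3/2)[La^3+] = 7.95 x 10^-6 M.
Ksp = [La^3+]^2[C2O4^2-]^3
Ksp = (5.3 × 10^-6)^2 × (7.95 × 10^-6)^3 = 1.4 × 10^-26

1.4 x 10^-26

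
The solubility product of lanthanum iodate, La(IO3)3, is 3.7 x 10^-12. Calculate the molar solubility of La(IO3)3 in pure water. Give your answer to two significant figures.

s = 6.1 × 10^-4 M

La(IO3)3(s) ⇌ La^3+(aq) + 3 IO3^-(aq)
Ksp = [La^3+][IO3^-]^3
If s mol/L of La(IO3)3 dissolves, [La^3+] = s and [IO3^-] = 3s.
Substituting: Ksp = s(3s)^3 = 27s^4
s^4 = 3.7 x 10^-12 / 27, so s = 6.1 × 10^-4 M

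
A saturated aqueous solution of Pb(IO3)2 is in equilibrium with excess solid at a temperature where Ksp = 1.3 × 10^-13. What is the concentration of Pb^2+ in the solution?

Pb(IO3)2(s) ⇌ Pb^2+(aq) + 2 IO3^-(aq)
Ksp = [Pb^2+][IO3^-]^2
Let s = molar solubility. Then [Pb^2+] = s and [IO3^-] = 2s.
So Ksp = s × (2s)^2 = 4s^3
s^3 = 1.3 × 10^-13 / 4, so s = 3.19 × 10^-5 M
[Pb^2+] = s = 3.2 x 10^-5 M

3.2e-5 M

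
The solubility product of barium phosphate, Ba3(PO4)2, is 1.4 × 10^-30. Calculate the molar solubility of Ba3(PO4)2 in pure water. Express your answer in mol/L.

s ≈ 4.2e-7 M

Ba3(PO4)2(s) ⇌ 3 Ba^2+(aq) + 2 PO4^3-(aq)
Ksp = [Ba^2+]^3[PO4^3-]^2
If s mol/L of Ba3(PO4)2 dissolves, [Ba^2+] = 3s and [PO4^3-] = 2s.
Ksp = (3s)^3(2s)^2 = 108s^5
s = (1.4 × 10^-30 / 108)^(1/5) = 4.2 × 10^-7 M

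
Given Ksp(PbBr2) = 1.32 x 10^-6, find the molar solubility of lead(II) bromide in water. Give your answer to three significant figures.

PbBr2(s) ⇌ Pb^2+(aq) + 2 Br^-(aq)
Ksp = [Pb^2+][Br^-]^2
If s mol/L of PbBr2 dissolves, [Pb^2+] = s and [Br^-] = 2s.
Ksp = s(2s)^2 = 4s^3
s = (1.32 x 10^-6 / 4)^(1/3) = 6.91 x 10^-3 M

s ≈ 6.91e-3 M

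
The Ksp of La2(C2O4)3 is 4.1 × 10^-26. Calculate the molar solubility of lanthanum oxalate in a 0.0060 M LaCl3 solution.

3.5 × 10^-8 M

La2(C2O4)3(s) <=> 2 La^3+(aq) + 3 C2O4^2-(aq)
Ksp = [La^3+]^2[C2O4^2-]^3
Let s be the molar solubility in this solution. [La^3+] = 0.0060 + 2s ≈ 0.0060, [C2O4^2-] = 3s (since La^3+ from LaCl3 dominates).
Ksp ≈ (0.0060)^2 × (3s)^3
s = 3.5 × 10^-8 M
Check: 2s = 7.0 × 10^-8 ≪ 0.0060, so the approximation is valid.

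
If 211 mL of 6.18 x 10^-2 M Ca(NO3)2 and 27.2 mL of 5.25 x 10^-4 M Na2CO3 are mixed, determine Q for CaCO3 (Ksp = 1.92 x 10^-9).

Total volume = 211 + 27.2 = 238.2 mL.
[Ca^2+] = 6.18 × 10^-2 × (211/238.2) = 5.474 x 10^-2 M
[CO3^2-] = 5.25 × 10^-4 × (27.2/238.2) = 5.995 × 10^-5 M
CaCO3(s) ⇌ Ca^2+(aq) + CO3^2-(aq), so Q = [Ca^2+][CO3^2-]
Q = (5.474 × 10^-2)(5.995 × 10^-5) = 3.28 x 10^-6
Q > Ksp, so CaCO3 will precipitate.

Q ≈ 3.28 × 10^-6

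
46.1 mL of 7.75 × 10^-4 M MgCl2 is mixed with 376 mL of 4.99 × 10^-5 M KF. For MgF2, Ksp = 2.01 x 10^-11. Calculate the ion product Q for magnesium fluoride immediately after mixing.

Total volume = 46.1 + 376 = 422.1 mL.
[Mg^2+] = 7.75 x 10^-4 × (46.1/422.1) = 8.464 x 10^-5 M
[F^-] = 4.99 × 10^-5 × (376/422.1) = 4.445 x 10^-5 M
MgF2(s) <=> Mg^2+(aq) + 2 F^-(aq), so Q = [Mg^2+][F^-]^2
Q = (8.464 x 10^-5)(4.445 × 10^-5)^2 = 1.67 × 10^-13
Q < Ksp, so no precipitate of MgF2 forms.

Q = 1.67 x 10^-13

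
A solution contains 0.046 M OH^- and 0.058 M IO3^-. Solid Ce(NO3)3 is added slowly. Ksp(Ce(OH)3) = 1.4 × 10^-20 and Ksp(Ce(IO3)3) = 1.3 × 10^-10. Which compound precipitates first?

Ce(OH)3

Precipitation of each salt starts when its ion product equals its Ksp.
For Ce(OH)3: 1.4 × 10^-20 = (0.046)^3 × [Ce^3+]  ⇒  [Ce^3+] = 1.4 × 10^-16 M.
For Ce(IO3)3: 1.3 × 10^-10 = (0.058)^3 × [Ce^3+]  ⇒  [Ce^3+] = 6.7 × 10^-7 M.
The salt with the lower threshold [Ce^3+] precipitates first: Ce(OH)3.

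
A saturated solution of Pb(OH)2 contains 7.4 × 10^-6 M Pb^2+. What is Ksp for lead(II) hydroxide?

Pb(OH)2(s) <=> Pb^2+ + 2 OH^-
Stoichiometry gives [OH^-] = (2/1)[Pb^2+] = 1.48 × 10^-5 M.
Ksp = [Pb^2+][OH^-]^2
Ksp = 7.4 x 10^-6 × (1.48 x 10^-5)^2 = 1.6 × 10^-15

Ksp ≈ 1.6 × 10^-15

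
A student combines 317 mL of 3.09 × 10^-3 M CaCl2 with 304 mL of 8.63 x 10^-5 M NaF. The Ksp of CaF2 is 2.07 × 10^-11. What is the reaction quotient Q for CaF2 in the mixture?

Total volume = 317 + 304 = 621 mL.
[Ca^2+] = 3.09 × 10^-3 × (317/621) = 1.577 x 10^-3 M
[F^-] = 8.63 × 10^-5 × (304/621) = 4.225 × 10^-5 M
CaF2(s) ⇌ Ca^2+(aq) + 2 F^-(aq), so Q = [Ca^2+][F^-]^2
Q = (1.577 × 10^-3)(4.225 × 10^-5)^2 = 2.82 × 10^-12
Q < Ksp, so no precipitate of CaF2 forms.

Q ≈ 2.82 × 10^-12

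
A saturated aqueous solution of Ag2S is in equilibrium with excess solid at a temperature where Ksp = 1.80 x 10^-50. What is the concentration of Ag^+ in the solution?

Ag2S(s) <=> 2 Ag^+(aq) + S^2-(aq)
Ksp = [Ag^+]^2[S^2-]
With molar solubility s: [Ag^+] = 2s, [S^2-] = s.
Ksp = (2s)^2s = 4s^3
s^3 = 1.80 x 10^-50 / 4, so s = 1.651 × 10^-17 M
[Ag^+] = 2s = 3.30 x 10^-17 M

[Ag^+] = 3.30 × 10^-17 M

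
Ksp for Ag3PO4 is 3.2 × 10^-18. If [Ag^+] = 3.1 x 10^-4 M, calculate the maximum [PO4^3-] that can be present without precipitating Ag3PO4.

1.1 × 10^-7 M

Ag3PO4(s) <=> 3 Ag^+ + PO4^3-
Ksp = [Ag^+]^3[PO4^3-]
Precipitation begins when Q = Ksp. With [Ag^+] = 3.1 x 10^-4 M:
3.2 × 10^-18 = (3.1 x 10^-4)^3 × [PO4^3-]
[PO4^3-] = (3.2 × 10^-18 / 2.98 × 10^-11) = 1.1 x 10^-7 M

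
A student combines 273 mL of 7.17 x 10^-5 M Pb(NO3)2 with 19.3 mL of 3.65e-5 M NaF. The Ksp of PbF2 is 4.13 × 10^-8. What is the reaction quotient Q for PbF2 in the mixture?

Q = 3.89 x 10^-16

Total volume = 273 + 19.3 = 292.3 mL.
[Pb^2+] = 7.17 × 10^-5 × (273/292.3) = 6.697 x 10^-5 M
[F^-] = 3.65 × 10^-5 × (19.3/292.3) = 2.410 x 10^-6 M
PbF2(s) ⇌ Pb^2+ + 2 F^-, so Q = [Pb^2+][F^-]^2
Q = (6.697 × 10^-5)(2.410 x 10^-6)^2 = 3.89 × 10^-16
Q < Ksp, so no precipitate of PbF2 forms.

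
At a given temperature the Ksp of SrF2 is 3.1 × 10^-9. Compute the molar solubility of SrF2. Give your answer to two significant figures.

s ≈ 9.2e-4 M

SrF2(s) ⇌ Sr^2+ + 2 F^-
Ksp = [Sr^2+][F^-]^2
Let s = molar solubility. Then [Sr^2+] = s and [F^-] = 2s.
Ksp = s(2s)^2 = 4s^3
s^3 = 3.1 × 10^-9 / 4, so s = 9.2 × 10^-4 M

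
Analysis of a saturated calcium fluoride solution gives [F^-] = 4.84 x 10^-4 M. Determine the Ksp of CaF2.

Ksp ≈ 5.67 x 10^-11

CaF2(s) ⇌ Ca^2+(aq) + 2 F^-(aq)
Stoichiometry gives [Ca^2+] = (1/2)[F^-] = 2.420 x 10^-4 M.
Ksp = [Ca^2+][F^-]^2
Ksp = 2.420 × 10^-4 × (4.84 x 10^-4)^2 = 5.67 × 10^-11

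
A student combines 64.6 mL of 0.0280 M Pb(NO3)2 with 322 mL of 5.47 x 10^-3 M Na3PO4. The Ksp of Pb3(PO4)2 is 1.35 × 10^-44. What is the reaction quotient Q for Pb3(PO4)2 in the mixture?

2.13 × 10^-12

Total volume = 64.6 + 322 = 386.6 mL.
[Pb^2+] = 2.80 x 10^-2 × (64.6/386.6) = 4.679 × 10^-3 M
[PO4^3-] = 5.47 × 10^-3 × (322/386.6) = 4.556 × 10^-3 M
Pb3(PO4)2(s) <=> 3 Pb^2+(aq) + 2 PO4^3-(aq), so Q = [Pb^2+]^3[PO4^3-]^2
Q = (4.679 × 10^-3)^3(4.556 × 10^-3)^2 = 2.13 x 10^-12
Q > Ksp, so Pb3(PO4)2 will precipitate.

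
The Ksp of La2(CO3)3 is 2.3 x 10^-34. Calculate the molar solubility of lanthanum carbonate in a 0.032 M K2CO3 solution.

La2(CO3)3(s) ⇌ 2 La^3+(aq) + 3 CO3^2-(aq)
Ksp = [La^3+]^2[CO3^2-]^3
Let s be the molar solubility in this solution. [La^3+] = 2s, [CO3^2-] = 0.032 + 3s ≈ 0.032 (Ksp is small, so little additional dissolves).
Ksp ≈ (2s)^2 × (0.032)^3
s = 1.3 × 10^-15 M
Check: 3s = 4.0 x 10^-15 ≪ 0.032, so the approximation is valid.

s ≈ 1.3 × 10^-15 M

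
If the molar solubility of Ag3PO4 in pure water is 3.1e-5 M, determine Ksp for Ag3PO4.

Ag3PO4(s) ⇌ 3 Ag^+(aq) + PO4^3-(aq)
With molar solubility s: [Ag^+] = 3s, [PO4^3-] = s.
Ksp = [Ag^+]^3[PO4^3-]
Ksp = (3s)^3s = 27s^4
With s = 3.1 × 10^-5: Ksp = 2.5 × 10^-17

Ksp = 2.5 x 10^-17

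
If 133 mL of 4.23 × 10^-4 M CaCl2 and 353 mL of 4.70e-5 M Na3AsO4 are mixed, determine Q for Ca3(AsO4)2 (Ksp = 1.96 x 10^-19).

Total volume = 133 + 353 = 486 mL.
[Ca^2+] = 4.23 × 10^-4 × (133/486) = 1.158 x 10^-4 M
[AsO4^3-] = 4.70 × 10^-5 × (353/486) = 3.414 x 10^-5 M
Ca3(AsO4)2(s) ⇌ 3 Ca^2+(aq) + 2 AsO4^3-(aq), so Q = [Ca^2+]^3[AsO4^3-]^2
Q = (1.158 x 10^-4)^3(3.414 × 10^-5)^2 = 1.81 × 10^-21
Q < Ksp, so no precipitate of Ca3(AsO4)2 forms.

1.81 x 10^-21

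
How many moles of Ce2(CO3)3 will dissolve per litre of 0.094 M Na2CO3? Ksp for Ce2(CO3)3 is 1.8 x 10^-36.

Ce2(CO3)3(s) ⇌ 2 Ce^3+(aq) + 3 CO3^2-(aq)
Ksp = [Ce^3+]^2[CO3^2-]^3
If s mol/L dissolves here, [Ce^3+] = 2s, [CO3^2-] = 0.094 + 3s ≈ 0.094 (Ksp is small, so little additional dissolves).
Ksp ≈ (2s)^2 × (0.094)^3
s = 2.3 x 10^-17 M
Check: 3s = 7.0 × 10^-17 ≪ 0.094, so the approximation is valid.

2.3 × 10^-17 M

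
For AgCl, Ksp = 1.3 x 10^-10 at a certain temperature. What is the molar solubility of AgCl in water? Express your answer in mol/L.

AgCl(s) ⇌ Ag^+ + Cl^-
Ksp = [Ag^+][Cl^-]
If s mol/L of AgCl dissolves, [Ag^+] = s and [Cl^-] = s.
Ksp = (s)(s) = s^2
s = (1.3 x 10^-10)^(1/2) = 1.1 × 10^-5 M

1.1 x 10^-5 M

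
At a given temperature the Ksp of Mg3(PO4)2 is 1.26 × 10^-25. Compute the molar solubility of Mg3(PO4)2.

s = 4.11e-6 M

Mg3(PO4)2(s) <=> 3 Mg^2+(aq) + 2 PO4^3-(aq)
Ksp = [Mg^2+]^3[PO4^3-]^2
With molar solubility s: [Mg^2+] = 3s, [PO4^3-] = 2s.
So Ksp = (3s)^3 × (2s)^2 = 108s^5
s^5 = 1.26 × 10^-25 / 108, so s = 4.11 x 10^-6 M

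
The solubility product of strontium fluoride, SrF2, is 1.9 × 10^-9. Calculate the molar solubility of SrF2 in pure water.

s = 7.8 × 10^-4 M

SrF2(s) <=> Sr^2+(aq) + 2 F^-(aq)
Ksp = [Sr^2+][F^-]^2
If s mol/L of SrF2 dissolves, [Sr^2+] = s and [F^-] = 2s.
So Ksp = s × (2s)^2 = 4s^3
Solving, s = (1.9 × 10^-9/4)^(1/3) = 7.8 x 10^-4 M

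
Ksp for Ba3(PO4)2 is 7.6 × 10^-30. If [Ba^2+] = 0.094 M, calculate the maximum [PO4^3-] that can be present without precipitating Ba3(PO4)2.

Ba3(PO4)2(s) ⇌ 3 Ba^2+ + 2 PO4^3-
Ksp = [Ba^2+]^3[PO4^3-]^2
Precipitation begins when Q = Ksp. With [Ba^2+] = 0.094 M:
7.6 × 10^-30 = (0.094)^3 × [PO4^3-]^2
[PO4^3-] = (7.6 × 10^-30 / 8.31 x 10^-4)^(1/2) = 9.6 × 10^-14 M

[PO4^3-] = 9.6 × 10^-14 M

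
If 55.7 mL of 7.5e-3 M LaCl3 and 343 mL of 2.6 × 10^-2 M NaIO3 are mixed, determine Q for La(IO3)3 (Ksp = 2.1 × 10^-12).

Q = 1.2e-8

Total volume = 55.7 + 343 = 398.7 mL.
[La^3+] = 7.5 x 10^-3 × (55.7/398.7) = 1.05 × 10^-3 M
[IO3^-] = 2.6 × 10^-2 × (343/398.7) = 2.24 × 10^-2 M
La(IO3)3(s) ⇌ La^3+ + 3 IO3^-, so Q = [La^3+][IO3^-]^3
Q = (1.05 x 10^-3)(2.24 × 10^-2)^3 = 1.2 x 10^-8
Q > Ksp, so La(IO3)3 will precipitate.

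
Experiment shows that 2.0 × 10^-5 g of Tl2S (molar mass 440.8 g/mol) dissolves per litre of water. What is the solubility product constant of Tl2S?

Ksp ≈ 3.7 x 10^-22

Molar solubility s = (2.0 x 10^-5 g/L) / (440.8 g/mol) = 4.54 x 10^-8 M.
Tl2S(s) ⇌ 2 Tl^+(aq) + S^2-(aq)
Let s = molar solubility. Then [Tl^+] = 2s and [S^2-] = s.
Ksp = [Tl^+]^2[S^2-]
Ksp = (2s)^2s = 4s^3
With s = 4.54 × 10^-8: Ksp = 3.7 × 10^-22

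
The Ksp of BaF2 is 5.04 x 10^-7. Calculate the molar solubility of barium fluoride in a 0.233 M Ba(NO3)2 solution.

7.35e-4 M

BaF2(s) ⇌ Ba^2+(aq) + 2 F^-(aq)
Ksp = [Ba^2+][F^-]^2
If s mol/L dissolves here, [Ba^2+] = 0.233 + s ≈ 0.233, [F^-] = 2s (common-ion effect: Ba^2+ is already 0.233 M).
Ksp ≈ 0.233 × (2s)^2
s = 7.35 × 10^-4 M
Check: s = 7.4 × 10^-4 ≪ 0.233, so the approximation is valid.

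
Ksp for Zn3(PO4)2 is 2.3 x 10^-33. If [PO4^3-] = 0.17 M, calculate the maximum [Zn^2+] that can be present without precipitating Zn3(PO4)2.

Zn3(PO4)2(s) ⇌ 3 Zn^2+(aq) + 2 PO4^3-(aq)
Ksp = [Zn^2+]^3[PO4^3-]^2
Precipitation begins when Q = Ksp. With [PO4^3-] = 0.17 M:
2.3 x 10^-33 = (0.17)^2 × [Zn^2+]^3
[Zn^2+] = (2.3 x 10^-33 / 2.89 × 10^-2)^(1/3) = 4.3 × 10^-11 M

[Zn^2+] = 4.3 x 10^-11 M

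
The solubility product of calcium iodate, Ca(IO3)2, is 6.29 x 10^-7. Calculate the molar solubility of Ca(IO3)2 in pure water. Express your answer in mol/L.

5.40 × 10^-3 M

Ca(IO3)2(s) <=> Ca^2+(aq) + 2 IO3^-(aq)
Ksp = [Ca^2+][IO3^-]^2
Let s = molar solubility. Then [Ca^2+] = s and [IO3^-] = 2s.
So Ksp = s × (2s)^2 = 4s^3
s^3 = 6.29 x 10^-7 / 4, so s = 5.40 x 10^-3 M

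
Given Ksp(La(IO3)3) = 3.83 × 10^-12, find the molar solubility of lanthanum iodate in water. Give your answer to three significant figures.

s ≈ 6.14 × 10^-4 M

La(IO3)3(s) ⇌ La^3+ + 3 IO3^-
Ksp = [La^3+][IO3^-]^3
For each mole of La(IO3)3 that dissolves: [La^3+] = s, [IO3^-] = 3s.
Ksp = s(3s)^3 = 27s^4
s = (3.83 × 10^-12 / 27)^(1/4) = 6.14 × 10^-4 M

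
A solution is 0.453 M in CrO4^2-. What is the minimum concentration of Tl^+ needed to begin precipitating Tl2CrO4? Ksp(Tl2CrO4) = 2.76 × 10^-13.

Tl2CrO4(s) <=> 2 Tl^+(aq) + CrO4^2-(aq)
Ksp = [Tl^+]^2[CrO4^2-]
Precipitation begins when Q = Ksp. With [CrO4^2-] = 0.453 M:
2.76 × 10^-13 = (0.453) × [Tl^+]^2
[Tl^+] = (2.76 × 10^-13 / 4.53 × 10^-1)^(1/2) = 7.81 × 10^-7 M

[Tl^+] = 7.81 x 10^-7 M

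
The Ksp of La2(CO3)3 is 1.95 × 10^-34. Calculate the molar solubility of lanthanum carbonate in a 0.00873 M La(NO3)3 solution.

La2(CO3)3(s) ⇌ 2 La^3+(aq) + 3 CO3^2-(aq)
Ksp = [La^3+]^2[CO3^2-]^3
Let s be the molar solubility in this solution. [La^3+] = 0.00873 + 2s ≈ 0.00873, [CO3^2-] = 3s (common-ion effect: La^3+ is already 0.00873 M).
Ksp ≈ (0.00873)^2 × (3s)^3
s = 4.56 x 10^-11 M
Check: 2s = 9.1 x 10^-11 ≪ 0.00873, so the approximation is valid.

s ≈ 4.56 × 10^-11 M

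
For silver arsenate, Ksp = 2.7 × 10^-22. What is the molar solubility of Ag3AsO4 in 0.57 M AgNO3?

s = 1.5 × 10^-21 M

Ag3AsO4(s) ⇌ 3 Ag^+ + AsO4^3-
Ksp = [Ag^+]^3[AsO4^3-]
Let s = moles of Ag3AsO4 that dissolve per litre. [Ag^+] = 0.57 + 3s ≈ 0.57, [AsO4^3-] = s (since Ag^+ from AgNO3 dominates).
Ksp ≈ (0.57)^3 × s
s = 1.5 x 10^-21 M
Check: 3s = 4.4 × 10^-21 ≪ 0.57, so the approximation is valid.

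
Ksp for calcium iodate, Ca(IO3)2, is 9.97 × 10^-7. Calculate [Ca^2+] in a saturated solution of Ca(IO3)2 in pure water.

[Ca^2+] ≈ 6.29 × 10^-3 M

Ca(IO3)2(s) ⇌ Ca^2+ + 2 IO3^-
Ksp = [Ca^2+][IO3^-]^2
If s mol/L of Ca(IO3)2 dissolves, [Ca^2+] = s and [IO3^-] = 2s.
Substituting: Ksp = s(2s)^2 = 4s^3
Solving, s = (9.97 × 10^-7/4)^(1/3) = 6.293 x 10^-3 M
[Ca^2+] = s = 6.29 x 10^-3 M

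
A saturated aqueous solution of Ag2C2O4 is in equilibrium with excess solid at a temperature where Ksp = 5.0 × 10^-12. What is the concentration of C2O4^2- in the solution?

Ag2C2O4(s) ⇌ 2 Ag^+(aq) + C2O4^2-(aq)
Ksp = [Ag^+]^2[C2O4^2-]
If s mol/L of Ag2C2O4 dissolves, [Ag^+] = 2s and [C2O4^2-] = s.
Substituting: Ksp = (2s)^2s = 4s^3
s = (5.0 × 10^-12 / 4)^(1/3) = 1.08 x 10^-4 M
[C2O4^2-] = s = 1.1 x 10^-4 M

1.1e-4 M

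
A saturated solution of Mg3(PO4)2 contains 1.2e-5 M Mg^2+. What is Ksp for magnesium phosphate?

Ksp ≈ 1.1 × 10^-25

Mg3(PO4)2(s) ⇌ 3 Mg^2+(aq) + 2 PO4^3-(aq)
Stoichiometry gives [PO4^3-] = (2/3)[Mg^2+] = 8.00 × 10^-6 M.
Ksp = [Mg^2+]^3[PO4^3-]^2
Ksp = (1.2 × 10^-5)^3 × (8.00 × 10^-6)^2 = 1.1 × 10^-25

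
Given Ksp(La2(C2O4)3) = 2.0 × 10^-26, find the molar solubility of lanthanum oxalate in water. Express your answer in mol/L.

s ≈ 2.8 × 10^-6 M

La2(C2O4)3(s) <=> 2 La^3+(aq) + 3 C2O4^2-(aq)
Ksp = [La^3+]^2[C2O4^2-]^3
If s mol/L of La2(C2O4)3 dissolves, [La^3+] = 2s and [C2O4^2-] = 3s.
Substituting: Ksp = (2s)^2(3s)^3 = 108s^5
s = (2.0 × 10^-26 / 108)^(1/5) = 2.8 × 10^-6 M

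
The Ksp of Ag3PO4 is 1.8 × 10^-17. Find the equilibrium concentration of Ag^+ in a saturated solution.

[Ag^+] = 8.6e-5 M

Ag3PO4(s) ⇌ 3 Ag^+(aq) + PO4^3-(aq)
Ksp = [Ag^+]^3[PO4^3-]
Let s = molar solubility. Then [Ag^+] = 3s and [PO4^3-] = s.
So Ksp = (3s)^3 × s = 27s^4
s = (1.8 × 10^-17 / 27)^(1/4) = 2.86 × 10^-5 M
[Ag^+] = 3s = 8.6 x 10^-5 M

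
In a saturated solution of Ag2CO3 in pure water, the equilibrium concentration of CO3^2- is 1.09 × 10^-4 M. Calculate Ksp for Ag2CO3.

Ksp ≈ 5.18e-12

Ag2CO3(s) ⇌ 2 Ag^+ + CO3^2-
Stoichiometry gives [Ag^+] = (2/1)[CO3^2-] = 2.180 × 10^-4 M.
Ksp = [Ag^+]^2[CO3^2-]
Ksp = (2.180 x 10^-4)^2 × 1.09 × 10^-4 = 5.18 × 10^-12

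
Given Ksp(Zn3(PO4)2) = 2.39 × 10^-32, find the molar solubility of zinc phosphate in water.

Zn3(PO4)2(s) ⇌ 3 Zn^2+ + 2 PO4^3-
Ksp = [Zn^2+]^3[PO4^3-]^2
With molar solubility s: [Zn^2+] = 3s, [PO4^3-] = 2s.
Ksp = (3s)^3(2s)^2 = 108s^5
s = (2.39 × 10^-32 / 108)^(1/5) = 1.86 × 10^-7 M

s = 1.86 x 10^-7 M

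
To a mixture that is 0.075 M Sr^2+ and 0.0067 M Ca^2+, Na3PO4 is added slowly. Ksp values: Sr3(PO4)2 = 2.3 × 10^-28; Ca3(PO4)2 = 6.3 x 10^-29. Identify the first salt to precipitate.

Precipitation of each salt starts when its ion product equals its Ksp.
For Sr3(PO4)2: 2.3 × 10^-28 = (0.075)^3 × [PO4^3-]^2  ⇒  [PO4^3-] = 7.4 × 10^-13 M.
For Ca3(PO4)2: 6.3 x 10^-29 = (0.0067)^3 × [PO4^3-]^2  ⇒  [PO4^3-] = 1.4 × 10^-11 M.
The salt with the lower threshold [PO4^3-] precipitates first: Sr3(PO4)2.

Sr3(PO4)2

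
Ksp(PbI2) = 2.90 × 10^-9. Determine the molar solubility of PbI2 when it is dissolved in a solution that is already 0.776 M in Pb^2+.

PbI2(s) <=> Pb^2+ + 2 I^-
Ksp = [Pb^2+][I^-]^2
Let s be the molar solubility in this solution. [Pb^2+] = 0.776 + s ≈ 0.776, [I^-] = 2s (Ksp is small, so little additional dissolves).
Ksp ≈ 0.776 × (2s)^2
s = 3.06 × 10^-5 M
Check: s = 3.1 × 10^-5 ≪ 0.776, so the approximation is valid.

3.06 x 10^-5 M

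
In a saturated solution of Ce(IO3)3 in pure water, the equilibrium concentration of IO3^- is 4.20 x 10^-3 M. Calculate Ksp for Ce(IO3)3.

Ksp = 1.04 × 10^-10

Ce(IO3)3(s) ⇌ Ce^3+ + 3 IO3^-
Stoichiometry gives [Ce^3+] = (1/3)[IO3^-] = 1.400 x 10^-3 M.
Ksp = [Ce^3+][IO3^-]^3
Ksp = 1.400 × 10^-3 × (4.20 × 10^-3)^3 = 1.04 × 10^-10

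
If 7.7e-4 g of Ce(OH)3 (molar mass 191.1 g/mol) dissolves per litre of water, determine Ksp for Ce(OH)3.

Molar solubility s = (7.7 × 10^-4 g/L) / (191.1 g/mol) = 4.03 × 10^-6 M.
Ce(OH)3(s) ⇌ Ce^3+ + 3 OH^-
If s mol/L of Ce(OH)3 dissolves, [Ce^3+] = s and [OH^-] = 3s.
Ksp = [Ce^3+][OH^-]^3
So Ksp = s × (3s)^3 = 27s^4
With s = 4.03 × 10^-6: Ksp = 7.1 × 10^-21

Ksp = 7.1 × 10^-21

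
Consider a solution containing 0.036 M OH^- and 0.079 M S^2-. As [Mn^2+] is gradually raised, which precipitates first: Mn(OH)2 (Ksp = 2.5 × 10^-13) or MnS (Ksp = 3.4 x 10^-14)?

MnS

Each salt begins to precipitate when Q = Ksp, i.e. when [Mn^2+] reaches its threshold.
For Mn(OH)2: 2.5 × 10^-13 = (0.036)^2 × [Mn^2+]  ⇒  [Mn^2+] = 1.9 x 10^-10 M.
For MnS: 3.4 x 10^-14 = 0.079 × [Mn^2+]  ⇒  [Mn^2+] = 4.3 × 10^-13 M.
The salt with the lower threshold [Mn^2+] precipitates first: MnS.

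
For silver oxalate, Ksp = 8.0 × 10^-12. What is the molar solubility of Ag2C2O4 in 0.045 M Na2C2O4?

Ag2C2O4(s) <=> 2 Ag^+(aq) + C2O4^2-(aq)
Ksp = [Ag^+]^2[C2O4^2-]
Let s = moles of Ag2C2O4 that dissolve per litre. [Ag^+] = 2s, [C2O4^2-] = 0.045 + s ≈ 0.045 (Ksp is small, so little additional dissolves).
Ksp ≈ (2s)^2 × 0.045
s = 6.7 × 10^-6 M
Check: s = 6.7 x 10^-6 ≪ 0.045, so the approximation is valid.

6.7 x 10^-6 M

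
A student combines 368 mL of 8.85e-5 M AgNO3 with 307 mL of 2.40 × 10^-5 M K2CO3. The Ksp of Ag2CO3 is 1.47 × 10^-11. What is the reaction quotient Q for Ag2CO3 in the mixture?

Total volume = 368 + 307 = 675 mL.
[Ag^+] = 8.85 × 10^-5 × (368/675) = 4.825 × 10^-5 M
[CO3^2-] = 2.40 x 10^-5 × (307/675) = 1.092 × 10^-5 M
Ag2CO3(s) ⇌ 2 Ag^+ + CO3^2-, so Q = [Ag^+]^2[CO3^2-]
Q = (4.825 x 10^-5)^2(1.092 × 10^-5) = 2.54 x 10^-14
Q < Ksp, so no precipitate of Ag2CO3 forms.

2.54e-14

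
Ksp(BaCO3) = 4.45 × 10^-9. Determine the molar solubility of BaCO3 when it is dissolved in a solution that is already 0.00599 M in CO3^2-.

BaCO3(s) <=> Ba^2+(aq) + CO3^2-(aq)
Ksp = [Ba^2+][CO3^2-]
If s mol/L dissolves here, [Ba^2+] = s, [CO3^2-] = 0.00599 + s ≈ 0.00599 (Ksp is small, so little additional dissolves).
Ksp ≈ s × 0.00599
s = 7.43 x 10^-7 M
Check: s = 7.4 × 10^-7 ≪ 0.00599, so the approximation is valid.

7.43 × 10^-7 M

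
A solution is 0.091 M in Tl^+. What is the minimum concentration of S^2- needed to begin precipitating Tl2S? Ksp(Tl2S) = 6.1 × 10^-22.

Tl2S(s) ⇌ 2 Tl^+(aq) + S^2-(aq)
Ksp = [Tl^+]^2[S^2-]
Precipitation begins when Q = Ksp. With [Tl^+] = 0.091 M:
6.1 × 10^-22 = (0.091)^2 × [S^2-]
[S^2-] = (6.1 × 10^-22 / 8.28 × 10^-3) = 7.4 × 10^-20 M

[S^2-] ≈ 7.4 x 10^-20 M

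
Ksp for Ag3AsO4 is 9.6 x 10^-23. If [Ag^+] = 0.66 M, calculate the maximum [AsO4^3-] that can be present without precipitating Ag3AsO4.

3.3e-22 M

Ag3AsO4(s) ⇌ 3 Ag^+(aq) + AsO4^3-(aq)
Ksp = [Ag^+]^3[AsO4^3-]
Precipitation begins when Q = Ksp. With [Ag^+] = 0.66 M:
9.6 x 10^-23 = (0.66)^3 × [AsO4^3-]
[AsO4^3-] = (9.6 x 10^-23 / 2.87 × 10^-1) = 3.3 × 10^-22 M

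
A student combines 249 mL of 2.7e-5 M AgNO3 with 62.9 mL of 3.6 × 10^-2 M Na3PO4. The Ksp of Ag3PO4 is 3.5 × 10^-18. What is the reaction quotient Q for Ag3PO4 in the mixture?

Q ≈ 7.3e-17

Total volume = 249 + 62.9 = 311.9 mL.
[Ag^+] = 2.7 × 10^-5 × (249/311.9) = 2.16 x 10^-5 M
[PO4^3-] = 3.6 × 10^-2 × (62.9/311.9) = 7.26 × 10^-3 M
Ag3PO4(s) ⇌ 3 Ag^+ + PO4^3-, so Q = [Ag^+]^3[PO4^3-]
Q = (2.16 × 10^-5)^3(7.26 × 10^-3) = 7.3 × 10^-17
Q > Ksp, so Ag3PO4 will precipitate.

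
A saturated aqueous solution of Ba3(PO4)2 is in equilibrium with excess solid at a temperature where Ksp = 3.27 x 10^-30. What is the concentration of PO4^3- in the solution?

[PO4^3-] = 9.94e-7 M

Ba3(PO4)2(s) <=> 3 Ba^2+ + 2 PO4^3-
Ksp = [Ba^2+]^3[PO4^3-]^2
If s mol/L of Ba3(PO4)2 dissolves, [Ba^2+] = 3s and [PO4^3-] = 2s.
Ksp = (3s)^3(2s)^2 = 108s^5
Solving, s = (3.27 x 10^-30/108)^(1/5) = 4.968 × 10^-7 M
[PO4^3-] = 2s = 9.94 × 10^-7 M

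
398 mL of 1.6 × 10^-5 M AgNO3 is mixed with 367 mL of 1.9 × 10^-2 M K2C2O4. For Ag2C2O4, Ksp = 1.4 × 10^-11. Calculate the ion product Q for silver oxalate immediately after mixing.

6.3 x 10^-13

Total volume = 398 + 367 = 765 mL.
[Ag^+] = 1.6 x 10^-5 × (398/765) = 8.32 x 10^-6 M
[C2O4^2-] = 1.9 × 10^-2 × (367/765) = 9.12 x 10^-3 M
Ag2C2O4(s) ⇌ 2 Ag^+(aq) + C2O4^2-(aq), so Q = [Ag^+]^2[C2O4^2-]
Q = (8.32 × 10^-6)^2(9.12 x 10^-3) = 6.3 × 10^-13
Q < Ksp, so no precipitate of Ag2C2O4 forms.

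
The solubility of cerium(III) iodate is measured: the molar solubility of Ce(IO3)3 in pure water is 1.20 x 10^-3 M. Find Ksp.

Ce(IO3)3(s) <=> Ce^3+(aq) + 3 IO3^-(aq)
For each mole of Ce(IO3)3 that dissolves: [Ce^3+] = s, [IO3^-] = 3s.
Ksp = [Ce^3+][IO3^-]^3
Ksp = s(3s)^3 = 27s^4
Ksp = 27 × (1.20 × 10^-3)^4 = 5.60 × 10^-11

Ksp ≈ 5.60 x 10^-11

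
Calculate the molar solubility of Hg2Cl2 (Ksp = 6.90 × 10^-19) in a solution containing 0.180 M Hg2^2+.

9.79 × 10^-10 M

Hg2Cl2(s) <=> Hg2^2+(aq) + 2 Cl^-(aq)
Ksp = [Hg2^2+][Cl^-]^2
If s mol/L dissolves here, [Hg2^2+] = 0.180 + s ≈ 0.180, [Cl^-] = 2s (since the Hg2^2+ already present dominates).
Ksp ≈ 0.180 × (2s)^2
s = 9.79 × 10^-10 M
Check: s = 9.8 × 10^-10 ≪ 0.180, so the approximation is valid.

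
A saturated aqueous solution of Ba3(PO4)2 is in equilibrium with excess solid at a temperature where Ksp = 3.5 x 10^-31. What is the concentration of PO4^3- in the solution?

6.4 × 10^-7 M

Ba3(PO4)2(s) ⇌ 3 Ba^2+ + 2 PO4^3-
Ksp = [Ba^2+]^3[PO4^3-]^2
If s mol/L of Ba3(PO4)2 dissolves, [Ba^2+] = 3s and [PO4^3-] = 2s.
So Ksp = (3s)^3 × (2s)^2 = 108s^5
s = (3.5 x 10^-31 / 108)^(1/5) = 3.18 × 10^-7 M
[PO4^3-] = 2s = 6.4 × 10^-7 M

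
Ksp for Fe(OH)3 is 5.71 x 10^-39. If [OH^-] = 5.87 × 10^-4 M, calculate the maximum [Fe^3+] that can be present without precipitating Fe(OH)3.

[Fe^3+] = 2.82e-29 M

Fe(OH)3(s) <=> Fe^3+ + 3 OH^-
Ksp = [Fe^3+][OH^-]^3
Precipitation begins when Q = Ksp. With [OH^-] = 5.87 × 10^-4 M:
5.71 x 10^-39 = (5.87 × 10^-4)^3 × [Fe^3+]
[Fe^3+] = (5.71 x 10^-39 / 2.023 × 10^-10) = 2.82 × 10^-29 M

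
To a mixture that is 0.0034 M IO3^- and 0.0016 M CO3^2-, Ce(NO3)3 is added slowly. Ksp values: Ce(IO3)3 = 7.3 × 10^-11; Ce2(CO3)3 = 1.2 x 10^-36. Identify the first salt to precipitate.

Precipitation of each salt starts when its ion product equals its Ksp.
For Ce(IO3)3: 7.3 × 10^-11 = (0.0034)^3 × [Ce^3+]  ⇒  [Ce^3+] = 1.9 × 10^-3 M.
For Ce2(CO3)3: 1.2 x 10^-36 = (0.0016)^3 × [Ce^3+]^2  ⇒  [Ce^3+] = 1.7 × 10^-14 M.
The salt with the lower threshold [Ce^3+] precipitates first: Ce2(CO3)3.

Ce2(CO3)3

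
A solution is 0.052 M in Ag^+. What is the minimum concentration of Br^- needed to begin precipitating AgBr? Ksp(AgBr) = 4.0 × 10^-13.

AgBr(s) ⇌ Ag^+ + Br^-
Ksp = [Ag^+][Br^-]
Precipitation begins when Q = Ksp. With [Ag^+] = 0.052 M:
4.0 × 10^-13 = (0.052) × [Br^-]
[Br^-] = (4.0 × 10^-13 / 5.2 x 10^-2) = 7.7 x 10^-12 M

[Br^-] ≈ 7.7e-12 M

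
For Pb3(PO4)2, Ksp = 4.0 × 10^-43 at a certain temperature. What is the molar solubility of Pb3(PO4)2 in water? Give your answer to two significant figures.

s ≈ 1.3 × 10^-9 M

Pb3(PO4)2(s) <=> 3 Pb^2+ + 2 PO4^3-
Ksp = [Pb^2+]^3[PO4^3-]^2
For each mole of Pb3(PO4)2 that dissolves: [Pb^2+] = 3s, [PO4^3-] = 2s.
So Ksp = (3s)^3 × (2s)^2 = 108s^5
s^5 = 4.0 × 10^-43 / 108, so s = 1.3 × 10^-9 M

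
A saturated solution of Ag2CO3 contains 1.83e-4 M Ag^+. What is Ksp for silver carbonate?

Ag2CO3(s) ⇌ 2 Ag^+ + CO3^2-
Stoichiometry gives [CO3^2-] = (1/2)[Ag^+] = 9.150 × 10^-5 M.
Ksp = [Ag^+]^2[CO3^2-]
Ksp = (1.83 x 10^-4)^2 × 9.150 × 10^-5 = 3.06 × 10^-12

Ksp = 3.06 × 10^-12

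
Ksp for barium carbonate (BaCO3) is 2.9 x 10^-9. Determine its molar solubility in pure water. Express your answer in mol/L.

s ≈ 5.4 × 10^-5 M

BaCO3(s) <=> Ba^2+ + CO3^2-
Ksp = [Ba^2+][CO3^2-]
If s mol/L of BaCO3 dissolves, [Ba^2+] = s and [CO3^2-] = s.
Ksp = s^2
s = √(2.9 x 10^-9) = 5.4 x 10^-5 M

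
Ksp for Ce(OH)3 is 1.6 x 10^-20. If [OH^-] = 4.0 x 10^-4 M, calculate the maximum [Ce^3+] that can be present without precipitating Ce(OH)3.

[Ce^3+] = 2.5 x 10^-10 M

Ce(OH)3(s) ⇌ Ce^3+ + 3 OH^-
Ksp = [Ce^3+][OH^-]^3
Precipitation begins when Q = Ksp. With [OH^-] = 4.0 x 10^-4 M:
1.6 x 10^-20 = (4.0 x 10^-4)^3 × [Ce^3+]
[Ce^3+] = (1.6 x 10^-20 / 6.40 × 10^-11) = 2.5 × 10^-10 M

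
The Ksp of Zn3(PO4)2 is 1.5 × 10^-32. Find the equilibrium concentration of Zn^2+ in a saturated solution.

Zn3(PO4)2(s) <=> 3 Zn^2+(aq) + 2 PO4^3-(aq)
Ksp = [Zn^2+]^3[PO4^3-]^2
Let s = molar solubility. Then [Zn^2+] = 3s and [PO4^3-] = 2s.
So Ksp = (3s)^3 × (2s)^2 = 108s^5
Solving, s = (1.5 × 10^-32/108)^(1/5) = 1.69 x 10^-7 M
[Zn^2+] = 3s = 5.1 x 10^-7 M

5.1e-7 M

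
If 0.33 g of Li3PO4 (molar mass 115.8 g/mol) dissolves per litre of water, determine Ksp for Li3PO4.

Ksp = 1.8e-9

Molar solubility s = (3.3 x 10^-1 g/L) / (115.8 g/mol) = 2.85 × 10^-3 M.
Li3PO4(s) <=> 3 Li^+ + PO4^3-
With molar solubility s: [Li^+] = 3s, [PO4^3-] = s.
Ksp = [Li^+]^3[PO4^3-]
Substituting: Ksp = (3s)^3s = 27s^4
Ksp = 27 × (2.85 × 10^-3)^4 = 1.8 × 10^-9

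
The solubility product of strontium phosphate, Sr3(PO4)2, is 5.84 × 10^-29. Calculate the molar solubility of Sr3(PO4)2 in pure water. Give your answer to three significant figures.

8.84 × 10^-7 M

Sr3(PO4)2(s) <=> 3 Sr^2+(aq) + 2 PO4^3-(aq)
Ksp = [Sr^2+]^3[PO4^3-]^2
Let s = molar solubility. Then [Sr^2+] = 3s and [PO4^3-] = 2s.
Ksp = (3s)^3(2s)^2 = 108s^5
Solving, s = (5.84 × 10^-29/108)^(1/5) = 8.84 × 10^-7 M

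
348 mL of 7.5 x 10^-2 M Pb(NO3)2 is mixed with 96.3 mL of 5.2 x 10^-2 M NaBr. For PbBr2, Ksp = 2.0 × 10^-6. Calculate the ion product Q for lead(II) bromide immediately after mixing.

Q = 7.5e-6

Total volume = 348 + 96.3 = 444.3 mL.
[Pb^2+] = 7.5 x 10^-2 × (348/444.3) = 5.87 x 10^-2 M
[Br^-] = 5.2 × 10^-2 × (96.3/444.3) = 1.13 × 10^-2 M
PbBr2(s) ⇌ Pb^2+ + 2 Br^-, so Q = [Pb^2+][Br^-]^2
Q = (5.87 × 10^-2)(1.13 x 10^-2)^2 = 7.5 × 10^-6
Q > Ksp, so PbBr2 will precipitate.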